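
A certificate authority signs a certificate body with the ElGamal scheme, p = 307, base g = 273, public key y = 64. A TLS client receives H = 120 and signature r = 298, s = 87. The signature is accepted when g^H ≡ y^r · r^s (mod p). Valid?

no

Left side g^H mod p:
Squares mod 307: 273^1≡273, 273^2≡235, 273^4≡272, 273^8≡304, 273^16≡9, 273^32≡81, 273^64≡114
120 = 64 + 32 + 16 + 8, so 273^120 ≡ 114·81·9·304 ≡ 273 (mod 307)
Right side y^r · r^s mod p:
Squares mod 307: 64^1≡64, 64^2≡105, 64^4≡280, 64^8≡115, 64^16≡24, 64^32≡269, 64^64≡216, 64^128≡299, 64^256≡64
298 = 256 + 32 + 8 + 2, so 64^298 ≡ 64·269·115·105 ≡ 299 (mod 307)
Squares mod 307: 298^1≡298, 298^2≡81, 298^4≡114, 298^8≡102, 298^16≡273, 298^32≡235, 298^64≡272
87 = 64 + 16 + 4 + 2 + 1, so 298^87 ≡ 272·273·114·81·298 ≡ 226 (mod 307)
299·226 = 67574 ≡ 34 (mod 307)
273 ≠ 34, so verification fails.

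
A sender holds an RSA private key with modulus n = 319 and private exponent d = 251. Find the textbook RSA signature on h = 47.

Squares mod 319: h^1≡47, h^2≡295, h^4≡257, h^8≡16, h^16≡256, h^32≡141, h^64≡103, h^128≡82
251 = 128 + 64 + 32 + 16 + 8 + 2 + 1, so h^251 ≡ 82·103·141·256·16·295·47 ≡ 311 (mod 319)

311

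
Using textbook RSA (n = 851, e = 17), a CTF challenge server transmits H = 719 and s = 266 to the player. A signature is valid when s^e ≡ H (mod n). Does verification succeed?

passes

Squares mod 851: s^1≡266, s^2≡123, s^4≡662, s^8≡830, s^16≡441
17 = 16 + 1, so s^17 ≡ 441·266 ≡ 719 (mod 851)
719 = H, so the signature checks out.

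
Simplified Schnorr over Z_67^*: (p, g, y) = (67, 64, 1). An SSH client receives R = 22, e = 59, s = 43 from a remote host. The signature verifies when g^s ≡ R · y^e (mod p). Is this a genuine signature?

g^s mod p:
64^2 = 4096 ≡ 9
64^4 ≡ 9^2 = 81 ≡ 14
64^8 ≡ 14^2 = 196 ≡ 62
64^16 ≡ 62^2 = 3844 ≡ 25
64^32 ≡ 25^2 = 625 ≡ 22
43 = 32 + 8 + 2 + 1, so 64^43 ≡ 22·62·9·64 ≡ 22 (mod 67)
R · y^e mod p:
1^2 = 1
1^4 ≡ 1^2 = 1
1^8 ≡ 1^2 = 1
1^16 ≡ 1^2 = 1
1^32 ≡ 1^2 = 1
59 = 32 + 16 + 8 + 2 + 1, so 1^59 ≡ 1·1·1·1·1 ≡ 1 (mod 67)
22·1 = 22 ≡ 22 (mod 67)
22 ≡ 22 (mod 67); signature holds.

genuine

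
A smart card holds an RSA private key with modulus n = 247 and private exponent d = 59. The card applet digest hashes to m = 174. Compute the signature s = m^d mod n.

m^2 ≡ 174^2 = 30276 ≡ 142
m^4 ≡ 142^2 = 20164 ≡ 157
m^8 ≡ 157^2 = 24649 ≡ 196
m^16 ≡ 196^2 = 38416 ≡ 131
m^32 ≡ 131^2 = 17161 ≡ 118
59 = 32 + 16 + 8 + 2 + 1, so m^59 ≡ 118·131·196·142·174 ≡ 34 (mod 247)

34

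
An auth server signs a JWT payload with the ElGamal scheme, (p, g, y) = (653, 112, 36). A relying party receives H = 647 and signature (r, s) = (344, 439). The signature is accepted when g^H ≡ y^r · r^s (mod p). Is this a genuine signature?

forged

Left side g^H mod p:
Squares mod 653: 112^1≡112, 112^2≡137, 112^4≡485, 112^8≡145, 112^16≡129, 112^32≡316, 112^64≡600, 112^128≡197, 112^256≡282, 112^512≡511
647 = 512 + 128 + 4 + 2 + 1, so 112^647 ≡ 511·197·485·137·112 ≡ 340 (mod 653)
Right side y^r · r^s mod p:
Squares mod 653: 36^1≡36, 36^2≡643, 36^4≡100, 36^8≡205, 36^16≡233, 36^32≡90, 36^64≡264, 36^128≡478, 36^256≡587
344 = 256 + 64 + 16 + 8, so 36^344 ≡ 587·264·233·205 ≡ 282 (mod 653)
Squares mod 653: 344^1≡344, 344^2≡143, 344^4≡206, 344^8≡644, 344^16≡81, 344^32≡31, 344^64≡308, 344^128≡179, 344^256≡44
439 = 256 + 128 + 32 + 16 + 4 + 2 + 1, so 344^439 ≡ 44·179·31·81·206·143·344 ≡ 212 (mod 653)
282·212 = 59784 ≡ 361 (mod 653)
340 ≠ 361, so verification fails.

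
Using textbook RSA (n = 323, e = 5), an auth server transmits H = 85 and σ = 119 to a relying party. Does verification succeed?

passes

Squares mod 323: σ^1≡119, σ^2≡272, σ^4≡17
5 = 4 + 1, so σ^5 ≡ 17·119 ≡ 85 (mod 323)
σ^5 mod 323 = 85 matches H.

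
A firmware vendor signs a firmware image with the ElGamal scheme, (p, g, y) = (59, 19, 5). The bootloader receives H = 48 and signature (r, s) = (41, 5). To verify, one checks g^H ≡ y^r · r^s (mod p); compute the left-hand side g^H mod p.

Squares mod 59: 19^1≡19, 19^2≡7, 19^4≡49, 19^8≡41, 19^16≡29, 19^32≡15
48 = 32 + 16, so 19^48 ≡ 15·29 ≡ 22 (mod 59)

22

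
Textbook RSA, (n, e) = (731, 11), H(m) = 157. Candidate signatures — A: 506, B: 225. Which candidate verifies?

Candidate A: 506^2 = 256036 ≡ 186; 506^4 ≡ 186^2 = 34596 ≡ 239; 506^8 ≡ 239^2 = 57121 ≡ 103; 11 = 8 + 2 + 1, so 506^11 ≡ 103·186·506 ≡ 157 (mod 731)
  → matches H(m) = 157
Candidate B: 225^2 = 50625 ≡ 186; 225^4 ≡ 186^2 = 34596 ≡ 239; 225^8 ≡ 239^2 = 57121 ≡ 103; 11 = 8 + 2 + 1, so 225^11 ≡ 103·186·225 ≡ 574 (mod 731)

A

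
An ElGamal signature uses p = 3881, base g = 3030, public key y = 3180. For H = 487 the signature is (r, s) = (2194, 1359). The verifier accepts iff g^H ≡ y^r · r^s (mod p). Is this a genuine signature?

forged

Left side g^H mod p:
3030^2 = 9180900 ≡ 2335
3030^4 ≡ 2335^2 = 5452225 ≡ 3301
3030^8 ≡ 3301^2 = 10896601 ≡ 2634
3030^16 ≡ 2634^2 = 6937956 ≡ 2609
3030^32 ≡ 2609^2 = 6806881 ≡ 3488
3030^64 ≡ 3488^2 = 12166144 ≡ 3090
3030^128 ≡ 3090^2 = 9548100 ≡ 840
3030^256 ≡ 840^2 = 705600 ≡ 3139
487 = 256 + 128 + 64 + 32 + 4 + 2 + 1, so 3030^487 ≡ 3139·840·3090·3488·3301·2335·3030 ≡ 733 (mod 3881)
Right side y^r · r^s mod p:
3180^2 = 10112400 ≡ 2395
3180^4 ≡ 2395^2 = 5736025 ≡ 3788
3180^8 ≡ 3788^2 = 14348944 ≡ 887
3180^16 ≡ 887^2 = 786769 ≡ 2807
3180^32 ≡ 2807^2 = 7879249 ≡ 819
3180^64 ≡ 819^2 = 670761 ≡ 3229
3180^128 ≡ 3229^2 = 10426441 ≡ 2075
3180^256 ≡ 2075^2 = 4305625 ≡ 1596
3180^512 ≡ 1596^2 = 2547216 ≡ 1280
3180^1024 ≡ 1280^2 = 1638400 ≡ 618
3180^2048 ≡ 618^2 = 381924 ≡ 1586
2194 = 2048 + 128 + 16 + 2, so 3180^2194 ≡ 1586·2075·2807·2395 ≡ 3718 (mod 3881)
2194^2 = 4813636 ≡ 1196
2194^4 ≡ 1196^2 = 1430416 ≡ 2208
2194^8 ≡ 2208^2 = 4875264 ≡ 728
2194^16 ≡ 728^2 = 529984 ≡ 2168
2194^32 ≡ 2168^2 = 4700224 ≡ 333
2194^64 ≡ 333^2 = 110889 ≡ 2221
2194^128 ≡ 2221^2 = 4932841 ≡ 90
2194^256 ≡ 90^2 = 8100 ≡ 338
2194^512 ≡ 338^2 = 114244 ≡ 1695
2194^1024 ≡ 1695^2 = 2873025 ≡ 1085
1359 = 1024 + 256 + 64 + 8 + 4 + 2 + 1, so 2194^1359 ≡ 1085·338·2221·728·2208·1196·2194 ≡ 3759 (mod 3881)
3718·3759 = 13975962 ≡ 481 (mod 3881)
733 ≠ 481, so verification fails.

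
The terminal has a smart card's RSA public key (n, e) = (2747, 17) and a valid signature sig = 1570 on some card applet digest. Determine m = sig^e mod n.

Squares mod 2747: sig^1≡1570, sig^2≡841, sig^4≡1302, sig^8≡305, sig^16≡2374
17 = 16 + 1, so sig^17 ≡ 2374·1570 ≡ 2248 (mod 2747)

2248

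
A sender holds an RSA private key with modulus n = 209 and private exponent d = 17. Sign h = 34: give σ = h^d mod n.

166

h^2 ≡ 34^2 = 1156 ≡ 111
h^4 ≡ 111^2 = 12321 ≡ 199
h^8 ≡ 199^2 = 39601 ≡ 100
h^16 ≡ 100^2 = 10000 ≡ 177
17 = 16 + 1, so h^17 ≡ 177·34 ≡ 166 (mod 209)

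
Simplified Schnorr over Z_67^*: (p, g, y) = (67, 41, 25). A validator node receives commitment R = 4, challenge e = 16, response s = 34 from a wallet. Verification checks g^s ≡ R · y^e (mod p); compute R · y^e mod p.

26

25^2 = 625 ≡ 22
25^4 ≡ 22^2 = 484 ≡ 15
25^8 ≡ 15^2 = 225 ≡ 24
25^16 ≡ 24^2 = 576 ≡ 40
R · y^e ≡ 4·40 = 160 ≡ 26 (mod 67)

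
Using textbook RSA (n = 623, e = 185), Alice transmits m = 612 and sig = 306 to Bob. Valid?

yes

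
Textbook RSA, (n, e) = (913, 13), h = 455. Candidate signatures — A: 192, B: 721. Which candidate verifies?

Candidate A: 192^2 = 36864 ≡ 344; 192^4 ≡ 344^2 = 118336 ≡ 559; 192^8 ≡ 559^2 = 312481 ≡ 235; 13 = 8 + 4 + 1, so 192^13 ≡ 235·559·192 ≡ 455 (mod 913)
  → matches h = 455
Candidate B: 721^2 = 519841 ≡ 344; 721^4 ≡ 344^2 = 118336 ≡ 559; 721^8 ≡ 559^2 = 312481 ≡ 235; 13 = 8 + 4 + 1, so 721^13 ≡ 235·559·721 ≡ 458 (mod 913)

A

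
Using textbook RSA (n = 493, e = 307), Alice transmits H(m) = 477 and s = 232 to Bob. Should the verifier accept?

s^307 mod 493 = 464
The recovered value 464 does not match the digest 477.

reject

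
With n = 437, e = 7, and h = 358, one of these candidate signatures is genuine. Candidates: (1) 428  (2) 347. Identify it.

2

Candidate 1: Squares mod 437: 428^1≡428, 428^2≡81, 428^4≡6; 7 = 4 + 2 + 1, so 428^7 ≡ 6·81·428 ≡ 433 (mod 437)
Candidate 2: Squares mod 437: 347^1≡347, 347^2≡234, 347^4≡131; 7 = 4 + 2 + 1, so 347^7 ≡ 131·234·347 ≡ 358 (mod 437)
  → matches h = 358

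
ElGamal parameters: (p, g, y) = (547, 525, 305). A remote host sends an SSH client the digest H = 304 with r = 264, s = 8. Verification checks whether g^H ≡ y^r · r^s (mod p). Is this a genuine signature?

genuine

Left side g^H mod p:
525^304 mod 547 = 208
Right side y^r · r^s mod p:
305^264 mod 547 = 218
264^8 mod 547 = 287
218·287 = 62566 ≡ 208 (mod 547)
208 ≡ 208 (mod 547), so the signature is genuine.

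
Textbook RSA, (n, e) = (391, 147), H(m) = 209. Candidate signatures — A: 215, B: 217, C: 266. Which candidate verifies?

A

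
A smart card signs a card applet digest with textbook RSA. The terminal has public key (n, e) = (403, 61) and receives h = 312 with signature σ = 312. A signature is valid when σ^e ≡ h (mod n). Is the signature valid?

σ^2 ≡ 312^2 = 97344 ≡ 221
σ^4 ≡ 221^2 = 48841 ≡ 78
σ^8 ≡ 78^2 = 6084 ≡ 39
σ^16 ≡ 39^2 = 1521 ≡ 312
σ^32 ≡ 312^2 = 97344 ≡ 221
61 = 32 + 16 + 8 + 4 + 1, so σ^61 ≡ 221·312·39·78·312 ≡ 312 (mod 403)
Since 312 equals the digest 312, verification succeeds.

valid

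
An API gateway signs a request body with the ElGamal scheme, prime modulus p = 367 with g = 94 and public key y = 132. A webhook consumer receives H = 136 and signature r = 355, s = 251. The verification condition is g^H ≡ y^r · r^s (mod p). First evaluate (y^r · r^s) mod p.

30

Squares mod 367: 132^1≡132, 132^2≡175, 132^4≡164, 132^8≡105, 132^16≡15, 132^32≡225, 132^64≡346, 132^128≡74, 132^256≡338
355 = 256 + 64 + 32 + 2 + 1, so 132^355 ≡ 338·346·225·175·132 ≡ 122 (mod 367)
Squares mod 367: 355^1≡355, 355^2≡144, 355^4≡184, 355^8≡92, 355^16≡23, 355^32≡162, 355^64≡187, 355^128≡104
251 = 128 + 64 + 32 + 16 + 8 + 2 + 1, so 355^251 ≡ 104·187·162·23·92·144·355 ≡ 277 (mod 367)
y^r · r^s ≡ 122·277 = 33794 ≡ 30 (mod 367)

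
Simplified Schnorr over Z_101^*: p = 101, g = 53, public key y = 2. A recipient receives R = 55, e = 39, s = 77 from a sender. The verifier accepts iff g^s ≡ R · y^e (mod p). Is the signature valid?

invalid

g^s mod p:
53^2 = 2809 ≡ 82
53^4 ≡ 82^2 = 6724 ≡ 58
53^8 ≡ 58^2 = 3364 ≡ 31
53^16 ≡ 31^2 = 961 ≡ 52
53^32 ≡ 52^2 = 2704 ≡ 78
53^64 ≡ 78^2 = 6084 ≡ 24
77 = 64 + 8 + 4 + 1, so 53^77 ≡ 24·31·58·53 ≡ 12 (mod 101)
R · y^e mod p:
2^2 = 4
2^4 ≡ 4^2 = 16
2^8 ≡ 16^2 = 256 ≡ 54
2^16 ≡ 54^2 = 2916 ≡ 88
2^32 ≡ 88^2 = 7744 ≡ 68
39 = 32 + 4 + 2 + 1, so 2^39 ≡ 68·16·4·2 ≡ 18 (mod 101)
55·18 = 990 ≡ 81 (mod 101)
12 ≠ 81; the check fails.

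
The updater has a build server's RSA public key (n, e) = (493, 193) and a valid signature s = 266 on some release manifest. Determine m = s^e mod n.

s^193 mod 493 = 419

419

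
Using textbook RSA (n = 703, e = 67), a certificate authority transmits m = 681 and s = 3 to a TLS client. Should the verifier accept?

s^2 ≡ 3^2 = 9
s^4 ≡ 9^2 = 81
s^8 ≡ 81^2 = 6561 ≡ 234
s^16 ≡ 234^2 = 54756 ≡ 625
s^32 ≡ 625^2 = 390625 ≡ 460
s^64 ≡ 460^2 = 211600 ≡ 700
67 = 64 + 2 + 1, so s^67 ≡ 700·9·3 ≡ 622 (mod 703)
The recovered value 622 does not match the digest 681.

reject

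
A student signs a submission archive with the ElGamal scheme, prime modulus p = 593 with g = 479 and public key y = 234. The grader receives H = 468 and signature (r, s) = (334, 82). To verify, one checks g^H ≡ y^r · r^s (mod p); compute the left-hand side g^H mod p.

561

479^2 = 229441 ≡ 543
479^4 ≡ 543^2 = 294849 ≡ 128
479^8 ≡ 128^2 = 16384 ≡ 373
479^16 ≡ 373^2 = 139129 ≡ 367
479^32 ≡ 367^2 = 134689 ≡ 78
479^64 ≡ 78^2 = 6084 ≡ 154
479^128 ≡ 154^2 = 23716 ≡ 589
479^256 ≡ 589^2 = 346921 ≡ 16
468 = 256 + 128 + 64 + 16 + 4, so 479^468 ≡ 16·589·154·367·128 ≡ 561 (mod 593)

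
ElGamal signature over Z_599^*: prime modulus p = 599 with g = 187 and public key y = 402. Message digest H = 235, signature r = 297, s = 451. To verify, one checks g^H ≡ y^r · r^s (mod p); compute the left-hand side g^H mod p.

443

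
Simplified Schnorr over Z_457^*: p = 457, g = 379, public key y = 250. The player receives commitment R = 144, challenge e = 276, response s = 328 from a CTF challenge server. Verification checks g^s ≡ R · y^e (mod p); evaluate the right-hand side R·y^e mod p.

250^2 = 62500 ≡ 348
250^4 ≡ 348^2 = 121104 ≡ 456
250^8 ≡ 456^2 = 207936 ≡ 1
250^16 ≡ 1^2 = 1
250^32 ≡ 1^2 = 1
250^64 ≡ 1^2 = 1
250^128 ≡ 1^2 = 1
250^256 ≡ 1^2 = 1
276 = 256 + 16 + 4, so 250^276 ≡ 1·1·456 ≡ 456 (mod 457)
R · y^e ≡ 144·456 = 65664 ≡ 313 (mod 457)

313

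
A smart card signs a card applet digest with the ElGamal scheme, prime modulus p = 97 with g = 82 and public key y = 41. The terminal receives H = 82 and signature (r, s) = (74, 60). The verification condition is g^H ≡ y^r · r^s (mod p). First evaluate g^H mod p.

49

82^2 = 6724 ≡ 31
82^4 ≡ 31^2 = 961 ≡ 88
82^8 ≡ 88^2 = 7744 ≡ 81
82^16 ≡ 81^2 = 6561 ≡ 62
82^32 ≡ 62^2 = 3844 ≡ 61
82^64 ≡ 61^2 = 3721 ≡ 35
82 = 64 + 16 + 2, so 82^82 ≡ 35·62·31 ≡ 49 (mod 97)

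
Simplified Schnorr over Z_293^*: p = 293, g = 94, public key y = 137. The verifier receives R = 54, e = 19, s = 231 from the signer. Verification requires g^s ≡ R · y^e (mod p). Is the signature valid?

valid

g^s mod p:
Squares mod 293: 94^1≡94, 94^2≡46, 94^4≡65, 94^8≡123, 94^16≡186, 94^32≡22, 94^64≡191, 94^128≡149
231 = 128 + 64 + 32 + 4 + 2 + 1, so 94^231 ≡ 149·191·22·65·46·94 ≡ 84 (mod 293)
R · y^e mod p:
Squares mod 293: 137^1≡137, 137^2≡17, 137^4≡289, 137^8≡16, 137^16≡256
19 = 16 + 2 + 1, so 137^19 ≡ 256·17·137 ≡ 262 (mod 293)
54·262 = 14148 ≡ 84 (mod 293)
84 ≡ 84 (mod 293); signature holds.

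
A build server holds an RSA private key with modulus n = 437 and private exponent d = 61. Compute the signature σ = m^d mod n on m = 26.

292

m^2 ≡ 26^2 = 676 ≡ 239
m^4 ≡ 239^2 = 57121 ≡ 311
m^8 ≡ 311^2 = 96721 ≡ 144
m^16 ≡ 144^2 = 20736 ≡ 197
m^32 ≡ 197^2 = 38809 ≡ 353
61 = 32 + 16 + 8 + 4 + 1, so m^61 ≡ 353·197·144·311·26 ≡ 292 (mod 437)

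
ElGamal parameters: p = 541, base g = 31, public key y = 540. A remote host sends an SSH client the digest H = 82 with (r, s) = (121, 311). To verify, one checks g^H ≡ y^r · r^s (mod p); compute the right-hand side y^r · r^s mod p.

510

540^2 = 291600 ≡ 1
540^4 ≡ 1^2 = 1
540^8 ≡ 1^2 = 1
540^16 ≡ 1^2 = 1
540^32 ≡ 1^2 = 1
540^64 ≡ 1^2 = 1
121 = 64 + 32 + 16 + 8 + 1, so 540^121 ≡ 1·1·1·1·540 ≡ 540 (mod 541)
121^2 = 14641 ≡ 34
121^4 ≡ 34^2 = 1156 ≡ 74
121^8 ≡ 74^2 = 5476 ≡ 66
121^16 ≡ 66^2 = 4356 ≡ 28
121^32 ≡ 28^2 = 784 ≡ 243
121^64 ≡ 243^2 = 59049 ≡ 80
121^128 ≡ 80^2 = 6400 ≡ 449
121^256 ≡ 449^2 = 201601 ≡ 349
311 = 256 + 32 + 16 + 4 + 2 + 1, so 121^311 ≡ 349·243·28·74·34·121 ≡ 31 (mod 541)
y^r · r^s ≡ 540·31 = 16740 ≡ 510 (mod 541)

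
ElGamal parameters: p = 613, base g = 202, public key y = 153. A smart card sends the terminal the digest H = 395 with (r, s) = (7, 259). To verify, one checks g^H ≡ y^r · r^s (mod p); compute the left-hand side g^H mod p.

Squares mod 613: 202^1≡202, 202^2≡346, 202^4≡181, 202^8≡272, 202^16≡424, 202^32≡167, 202^64≡304, 202^128≡466, 202^256≡154
395 = 256 + 128 + 8 + 2 + 1, so 202^395 ≡ 154·466·272·346·202 ≡ 490 (mod 613)

490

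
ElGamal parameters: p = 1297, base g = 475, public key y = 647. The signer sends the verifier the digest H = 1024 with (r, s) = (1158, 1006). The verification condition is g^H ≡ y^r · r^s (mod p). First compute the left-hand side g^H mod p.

615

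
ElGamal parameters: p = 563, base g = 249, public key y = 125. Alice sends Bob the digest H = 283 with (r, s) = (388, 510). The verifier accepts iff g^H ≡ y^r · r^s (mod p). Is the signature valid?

invalid

Left side g^H mod p:
249^2 = 62001 ≡ 71
249^4 ≡ 71^2 = 5041 ≡ 537
249^8 ≡ 537^2 = 288369 ≡ 113
249^16 ≡ 113^2 = 12769 ≡ 383
249^32 ≡ 383^2 = 146689 ≡ 309
249^64 ≡ 309^2 = 95481 ≡ 334
249^128 ≡ 334^2 = 111556 ≡ 82
249^256 ≡ 82^2 = 6724 ≡ 531
283 = 256 + 16 + 8 + 2 + 1, so 249^283 ≡ 531·383·113·71·249 ≡ 492 (mod 563)
Right side y^r · r^s mod p:
125^2 = 15625 ≡ 424
125^4 ≡ 424^2 = 179776 ≡ 179
125^8 ≡ 179^2 = 32041 ≡ 513
125^16 ≡ 513^2 = 263169 ≡ 248
125^32 ≡ 248^2 = 61504 ≡ 137
125^64 ≡ 137^2 = 18769 ≡ 190
125^128 ≡ 190^2 = 36100 ≡ 68
125^256 ≡ 68^2 = 4624 ≡ 120
388 = 256 + 128 + 4, so 125^388 ≡ 120·68·179 ≡ 218 (mod 563)
388^2 = 150544 ≡ 223
388^4 ≡ 223^2 = 49729 ≡ 185
388^8 ≡ 185^2 = 34225 ≡ 445
388^16 ≡ 445^2 = 198025 ≡ 412
388^32 ≡ 412^2 = 169744 ≡ 281
388^64 ≡ 281^2 = 78961 ≡ 141
388^128 ≡ 141^2 = 19881 ≡ 176
388^256 ≡ 176^2 = 30976 ≡ 11
510 = 256 + 128 + 64 + 32 + 16 + 8 + 4 + 2, so 388^510 ≡ 11·176·141·281·412·445·185·223 ≡ 508 (mod 563)
218·508 = 110744 ≡ 396 (mod 563)
492 ≠ 396, so verification fails.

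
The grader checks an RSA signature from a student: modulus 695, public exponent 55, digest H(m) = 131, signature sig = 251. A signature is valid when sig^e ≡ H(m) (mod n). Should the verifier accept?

accept

sig^2 ≡ 251^2 = 63001 ≡ 451
sig^4 ≡ 451^2 = 203401 ≡ 461
sig^8 ≡ 461^2 = 212521 ≡ 546
sig^16 ≡ 546^2 = 298116 ≡ 656
sig^32 ≡ 656^2 = 430336 ≡ 131
55 = 32 + 16 + 4 + 2 + 1, so sig^55 ≡ 131·656·461·451·251 ≡ 131 (mod 695)
Since 131 equals the digest 131, verification succeeds.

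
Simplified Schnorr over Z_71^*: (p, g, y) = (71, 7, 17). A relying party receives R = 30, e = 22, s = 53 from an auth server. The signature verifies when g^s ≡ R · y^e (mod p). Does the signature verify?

g^s mod p:
7^53 mod 71 = 63
R · y^e mod p:
17^22 mod 71 = 5
30·5 = 150 ≡ 8 (mod 71)
63 ≠ 8; the check fails.

does not verify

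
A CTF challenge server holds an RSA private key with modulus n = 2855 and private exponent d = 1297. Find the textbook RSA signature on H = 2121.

Squares mod 2855: H^1≡2121, H^2≡2016, H^4≡1591, H^8≡1751, H^16≡2586, H^32≡986, H^64≡1496, H^128≡2551, H^256≡1056, H^512≡1686, H^1024≡1871
1297 = 1024 + 256 + 16 + 1, so H^1297 ≡ 1871·1056·2586·2121 ≡ 926 (mod 2855)

926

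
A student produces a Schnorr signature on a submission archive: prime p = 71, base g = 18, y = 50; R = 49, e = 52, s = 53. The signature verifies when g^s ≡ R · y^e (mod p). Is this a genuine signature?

forged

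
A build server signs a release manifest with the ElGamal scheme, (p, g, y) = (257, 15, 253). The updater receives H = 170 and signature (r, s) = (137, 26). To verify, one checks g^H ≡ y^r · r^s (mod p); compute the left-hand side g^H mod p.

2

15^2 = 225
15^4 ≡ 225^2 = 50625 ≡ 253
15^8 ≡ 253^2 = 64009 ≡ 16
15^16 ≡ 16^2 = 256
15^32 ≡ 256^2 = 65536 ≡ 1
15^64 ≡ 1^2 = 1
15^128 ≡ 1^2 = 1
170 = 128 + 32 + 8 + 2, so 15^170 ≡ 1·1·16·225 ≡ 2 (mod 257)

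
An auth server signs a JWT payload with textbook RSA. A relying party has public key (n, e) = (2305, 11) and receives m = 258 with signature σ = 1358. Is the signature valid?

invalid

Squares mod 2305: σ^1≡1358, σ^2≡164, σ^4≡1541, σ^8≡531
11 = 8 + 2 + 1, so σ^11 ≡ 531·164·1358 ≡ 2047 (mod 2305)
The recovered value 2047 does not match the digest 258.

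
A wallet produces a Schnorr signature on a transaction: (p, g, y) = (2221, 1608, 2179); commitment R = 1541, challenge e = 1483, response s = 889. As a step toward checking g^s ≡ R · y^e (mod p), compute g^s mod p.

897

1608^889 mod 2221 = 897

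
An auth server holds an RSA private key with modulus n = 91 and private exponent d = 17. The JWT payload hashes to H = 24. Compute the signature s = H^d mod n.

33

Squares mod 91: H^1≡24, H^2≡30, H^4≡81, H^8≡9, H^16≡81
17 = 16 + 1, so H^17 ≡ 81·24 ≡ 33 (mod 91)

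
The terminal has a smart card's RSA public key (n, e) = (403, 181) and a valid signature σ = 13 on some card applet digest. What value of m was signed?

13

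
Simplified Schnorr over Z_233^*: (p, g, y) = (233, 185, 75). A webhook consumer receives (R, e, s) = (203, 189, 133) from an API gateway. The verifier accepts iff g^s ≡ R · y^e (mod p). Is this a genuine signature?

genuine

g^s mod p:
185^2 = 34225 ≡ 207
185^4 ≡ 207^2 = 42849 ≡ 210
185^8 ≡ 210^2 = 44100 ≡ 63
185^16 ≡ 63^2 = 3969 ≡ 8
185^32 ≡ 8^2 = 64
185^64 ≡ 64^2 = 4096 ≡ 135
185^128 ≡ 135^2 = 18225 ≡ 51
133 = 128 + 4 + 1, so 185^133 ≡ 51·210·185 ≡ 151 (mod 233)
R · y^e mod p:
75^2 = 5625 ≡ 33
75^4 ≡ 33^2 = 1089 ≡ 157
75^8 ≡ 157^2 = 24649 ≡ 184
75^16 ≡ 184^2 = 33856 ≡ 71
75^32 ≡ 71^2 = 5041 ≡ 148
75^64 ≡ 148^2 = 21904 ≡ 2
75^128 ≡ 2^2 = 4
189 = 128 + 32 + 16 + 8 + 4 + 1, so 75^189 ≡ 4·148·71·184·157·75 ≡ 127 (mod 233)
203·127 = 25781 ≡ 151 (mod 233)
151 ≡ 151 (mod 233); signature holds.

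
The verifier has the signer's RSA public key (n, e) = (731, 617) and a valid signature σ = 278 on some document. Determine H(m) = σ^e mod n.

249

σ^2 ≡ 278^2 = 77284 ≡ 529
σ^4 ≡ 529^2 = 279841 ≡ 599
σ^8 ≡ 599^2 = 358801 ≡ 611
σ^16 ≡ 611^2 = 373321 ≡ 511
σ^32 ≡ 511^2 = 261121 ≡ 154
σ^64 ≡ 154^2 = 23716 ≡ 324
σ^128 ≡ 324^2 = 104976 ≡ 443
σ^256 ≡ 443^2 = 196249 ≡ 341
σ^512 ≡ 341^2 = 116281 ≡ 52
617 = 512 + 64 + 32 + 8 + 1, so σ^617 ≡ 52·324·154·611·278 ≡ 249 (mod 731)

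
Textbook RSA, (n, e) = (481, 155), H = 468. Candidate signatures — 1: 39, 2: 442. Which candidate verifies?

2

Candidate 1: 39^155 mod 481 = 13
Candidate 2: 442^155 mod 481 = 468
  → matches H = 468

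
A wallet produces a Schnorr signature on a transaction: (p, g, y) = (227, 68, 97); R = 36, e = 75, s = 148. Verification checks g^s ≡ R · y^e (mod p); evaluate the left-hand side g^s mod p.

68^2 = 4624 ≡ 84
68^4 ≡ 84^2 = 7056 ≡ 19
68^8 ≡ 19^2 = 361 ≡ 134
68^16 ≡ 134^2 = 17956 ≡ 23
68^32 ≡ 23^2 = 529 ≡ 75
68^64 ≡ 75^2 = 5625 ≡ 177
68^128 ≡ 177^2 = 31329 ≡ 3
148 = 128 + 16 + 4, so 68^148 ≡ 3·23·19 ≡ 176 (mod 227)

176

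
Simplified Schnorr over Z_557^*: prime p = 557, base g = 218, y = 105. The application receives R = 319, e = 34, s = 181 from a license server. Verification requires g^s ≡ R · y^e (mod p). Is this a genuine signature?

g^s mod p:
Squares mod 557: 218^1≡218, 218^2≡179, 218^4≡292, 218^8≡43, 218^16≡178, 218^32≡492, 218^64≡326, 218^128≡446
181 = 128 + 32 + 16 + 4 + 1, so 218^181 ≡ 446·492·178·292·218 ≡ 117 (mod 557)
R · y^e mod p:
Squares mod 557: 105^1≡105, 105^2≡442, 105^4≡414, 105^8≡397, 105^16≡535, 105^32≡484
34 = 32 + 2, so 105^34 ≡ 484·442 ≡ 40 (mod 557)
319·40 = 12760 ≡ 506 (mod 557)
117 ≠ 506; the check fails.

forged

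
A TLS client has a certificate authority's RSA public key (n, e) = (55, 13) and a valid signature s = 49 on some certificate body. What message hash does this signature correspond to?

4

s^2 ≡ 49^2 = 2401 ≡ 36
s^4 ≡ 36^2 = 1296 ≡ 31
s^8 ≡ 31^2 = 961 ≡ 26
13 = 8 + 4 + 1, so s^13 ≡ 26·31·49 ≡ 4 (mod 55)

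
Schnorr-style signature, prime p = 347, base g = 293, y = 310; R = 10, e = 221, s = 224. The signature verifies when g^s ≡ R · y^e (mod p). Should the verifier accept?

accept

g^s mod p:
293^2 = 85849 ≡ 140
293^4 ≡ 140^2 = 19600 ≡ 168
293^8 ≡ 168^2 = 28224 ≡ 117
293^16 ≡ 117^2 = 13689 ≡ 156
293^32 ≡ 156^2 = 24336 ≡ 46
293^64 ≡ 46^2 = 2116 ≡ 34
293^128 ≡ 34^2 = 1156 ≡ 115
224 = 128 + 64 + 32, so 293^224 ≡ 115·34·46 ≡ 114 (mod 347)
R · y^e mod p:
310^2 = 96100 ≡ 328
310^4 ≡ 328^2 = 107584 ≡ 14
310^8 ≡ 14^2 = 196
310^16 ≡ 196^2 = 38416 ≡ 246
310^32 ≡ 246^2 = 60516 ≡ 138
310^64 ≡ 138^2 = 19044 ≡ 306
310^128 ≡ 306^2 = 93636 ≡ 293
221 = 128 + 64 + 16 + 8 + 4 + 1, so 310^221 ≡ 293·306·246·196·14·310 ≡ 289 (mod 347)
10·289 = 2890 ≡ 114 (mod 347)
114 ≡ 114 (mod 347); signature holds.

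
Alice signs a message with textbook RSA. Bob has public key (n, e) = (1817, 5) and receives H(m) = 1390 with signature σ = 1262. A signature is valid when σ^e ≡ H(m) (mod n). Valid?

σ^2 ≡ 1262^2 = 1592644 ≡ 952
σ^4 ≡ 952^2 = 906304 ≡ 1438
5 = 4 + 1, so σ^5 ≡ 1438·1262 ≡ 1390 (mod 1817)
Since 1390 equals the digest 1390, verification succeeds.

yes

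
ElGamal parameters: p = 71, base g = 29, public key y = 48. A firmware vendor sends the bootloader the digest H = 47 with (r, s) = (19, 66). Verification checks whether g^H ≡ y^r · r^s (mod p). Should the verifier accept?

accept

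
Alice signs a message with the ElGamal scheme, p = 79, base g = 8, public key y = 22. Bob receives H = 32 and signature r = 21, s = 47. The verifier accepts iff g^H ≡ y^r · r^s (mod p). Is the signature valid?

Left side g^H mod p:
Squares mod 79: 8^1≡8, 8^2≡64, 8^4≡67, 8^8≡65, 8^16≡38, 8^32≡22
8^32 ≡ 22 (mod 79)
Right side y^r · r^s mod p:
Squares mod 79: 22^1≡22, 22^2≡10, 22^4≡21, 22^8≡46, 22^16≡62
21 = 16 + 4 + 1, so 22^21 ≡ 62·21·22 ≡ 46 (mod 79)
Squares mod 79: 21^1≡21, 21^2≡46, 21^4≡62, 21^8≡52, 21^16≡18, 21^32≡8
47 = 32 + 8 + 4 + 2 + 1, so 21^47 ≡ 8·52·62·46·21 ≡ 52 (mod 79)
46·52 = 2392 ≡ 22 (mod 79)
22 ≡ 22 (mod 79), so the signature is genuine.

valid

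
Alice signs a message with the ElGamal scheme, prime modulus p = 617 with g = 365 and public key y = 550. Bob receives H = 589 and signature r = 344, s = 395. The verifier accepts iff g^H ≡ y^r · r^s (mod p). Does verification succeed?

Left side g^H mod p:
Squares mod 617: 365^1≡365, 365^2≡570, 365^4≡358, 365^8≡445, 365^16≡585, 365^32≡407, 365^64≡293, 365^128≡86, 365^256≡609, 365^512≡64
589 = 512 + 64 + 8 + 4 + 1, so 365^589 ≡ 64·293·445·358·365 ≡ 553 (mod 617)
Right side y^r · r^s mod p:
Squares mod 617: 550^1≡550, 550^2≡170, 550^4≡518, 550^8≡546, 550^16≡105, 550^32≡536, 550^64≡391, 550^128≡482, 550^256≡332
344 = 256 + 64 + 16 + 8, so 550^344 ≡ 332·391·105·546 ≡ 615 (mod 617)
Squares mod 617: 344^1≡344, 344^2≡489, 344^4≡342, 344^8≡351, 344^16≡418, 344^32≡113, 344^64≡429, 344^128≡175, 344^256≡392
395 = 256 + 128 + 8 + 2 + 1, so 344^395 ≡ 392·175·351·489·344 ≡ 113 (mod 617)
615·113 = 69495 ≡ 391 (mod 617)
553 ≠ 391, so verification fails.

fails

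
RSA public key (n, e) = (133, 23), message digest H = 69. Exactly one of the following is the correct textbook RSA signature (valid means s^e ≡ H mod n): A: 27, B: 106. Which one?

A

Candidate A: 27^23 mod 133 = 69
  → matches H = 69
Candidate B: 106^23 mod 133 = 64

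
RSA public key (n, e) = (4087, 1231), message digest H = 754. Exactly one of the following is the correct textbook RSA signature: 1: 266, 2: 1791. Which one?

Candidate 1: Squares mod 4087: 266^1≡266, 266^2≡1277, 266^4≡16, 266^8≡256, 266^16≡144, 266^32≡301, 266^64≡687, 266^128≡1964, 266^256≡3255, 266^512≡1521, 266^1024≡199; 1231 = 1024 + 128 + 64 + 8 + 4 + 2 + 1, so 266^1231 ≡ 199·1964·687·256·16·1277·266 ≡ 2096 (mod 4087)
Candidate 2: Squares mod 4087: 1791^1≡1791, 1791^2≡3473, 1791^4≡992, 1791^8≡3184, 1791^16≡2096, 1791^32≡3778, 1791^64≡1480, 1791^128≡3855, 1791^256≡693, 1791^512≡2070, 1791^1024≡1724; 1231 = 1024 + 128 + 64 + 8 + 4 + 2 + 1, so 1791^1231 ≡ 1724·3855·1480·3184·992·3473·1791 ≡ 754 (mod 4087)
  → matches H = 754

2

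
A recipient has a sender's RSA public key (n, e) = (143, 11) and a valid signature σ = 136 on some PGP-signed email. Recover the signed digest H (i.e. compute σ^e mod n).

Squares mod 143: σ^1≡136, σ^2≡49, σ^4≡113, σ^8≡42
11 = 8 + 2 + 1, so σ^11 ≡ 42·49·136 ≡ 37 (mod 143)

37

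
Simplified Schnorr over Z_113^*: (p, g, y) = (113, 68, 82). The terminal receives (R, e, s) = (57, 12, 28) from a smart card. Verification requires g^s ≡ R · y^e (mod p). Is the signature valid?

valid

g^s mod p:
68^2 = 4624 ≡ 104
68^4 ≡ 104^2 = 10816 ≡ 81
68^8 ≡ 81^2 = 6561 ≡ 7
68^16 ≡ 7^2 = 49
28 = 16 + 8 + 4, so 68^28 ≡ 49·7·81 ≡ 98 (mod 113)
R · y^e mod p:
82^2 = 6724 ≡ 57
82^4 ≡ 57^2 = 3249 ≡ 85
82^8 ≡ 85^2 = 7225 ≡ 106
12 = 8 + 4, so 82^12 ≡ 106·85 ≡ 83 (mod 113)
57·83 = 4731 ≡ 98 (mod 113)
98 ≡ 98 (mod 113); signature holds.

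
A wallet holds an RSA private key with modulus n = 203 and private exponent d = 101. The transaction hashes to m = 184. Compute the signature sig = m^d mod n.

102

Squares mod 203: m^1≡184, m^2≡158, m^4≡198, m^8≡25, m^16≡16, m^32≡53, m^64≡170
101 = 64 + 32 + 4 + 1, so m^101 ≡ 170·53·198·184 ≡ 102 (mod 203)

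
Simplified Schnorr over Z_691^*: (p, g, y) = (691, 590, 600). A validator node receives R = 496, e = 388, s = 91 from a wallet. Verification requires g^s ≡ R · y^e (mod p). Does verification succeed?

passes

g^s mod p:
590^91 mod 691 = 543
R · y^e mod p:
600^388 mod 691 = 61
496·61 = 30256 ≡ 543 (mod 691)
543 ≡ 543 (mod 691); signature holds.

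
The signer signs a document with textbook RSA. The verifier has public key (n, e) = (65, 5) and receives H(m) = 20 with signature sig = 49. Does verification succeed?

Squares mod 65: sig^1≡49, sig^2≡61, sig^4≡16
5 = 4 + 1, so sig^5 ≡ 16·49 ≡ 4 (mod 65)
The recovered value 4 does not match the digest 20.

fails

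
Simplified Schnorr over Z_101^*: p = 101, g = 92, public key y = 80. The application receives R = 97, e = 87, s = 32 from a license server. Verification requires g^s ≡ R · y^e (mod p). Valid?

no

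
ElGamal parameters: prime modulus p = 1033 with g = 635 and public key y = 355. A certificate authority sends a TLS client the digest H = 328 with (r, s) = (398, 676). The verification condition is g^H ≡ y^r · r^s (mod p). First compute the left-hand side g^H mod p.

635^328 mod 1033 = 1

1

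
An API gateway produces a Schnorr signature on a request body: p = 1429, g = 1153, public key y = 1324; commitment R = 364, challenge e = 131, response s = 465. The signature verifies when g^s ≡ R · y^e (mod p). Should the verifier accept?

g^s mod p:
1153^2 = 1329409 ≡ 439
1153^4 ≡ 439^2 = 192721 ≡ 1235
1153^8 ≡ 1235^2 = 1525225 ≡ 482
1153^16 ≡ 482^2 = 232324 ≡ 826
1153^32 ≡ 826^2 = 682276 ≡ 643
1153^64 ≡ 643^2 = 413449 ≡ 468
1153^128 ≡ 468^2 = 219024 ≡ 387
1153^256 ≡ 387^2 = 149769 ≡ 1153
465 = 256 + 128 + 64 + 16 + 1, so 1153^465 ≡ 1153·387·468·826·1153 ≡ 574 (mod 1429)
R · y^e mod p:
1324^2 = 1752976 ≡ 1022
1324^4 ≡ 1022^2 = 1044484 ≡ 1314
1324^8 ≡ 1314^2 = 1726596 ≡ 364
1324^16 ≡ 364^2 = 132496 ≡ 1028
1324^32 ≡ 1028^2 = 1056784 ≡ 753
1324^64 ≡ 753^2 = 567009 ≡ 1125
1324^128 ≡ 1125^2 = 1265625 ≡ 960
131 = 128 + 2 + 1, so 1324^131 ≡ 960·1022·1324 ≡ 439 (mod 1429)
364·439 = 159796 ≡ 1177 (mod 1429)
574 ≠ 1177; the check fails.

reject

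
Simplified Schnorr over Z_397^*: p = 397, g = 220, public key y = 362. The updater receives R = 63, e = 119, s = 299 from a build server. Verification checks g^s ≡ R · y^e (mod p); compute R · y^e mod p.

362^2 = 131044 ≡ 34
362^4 ≡ 34^2 = 1156 ≡ 362
362^8 ≡ 362^2 = 131044 ≡ 34
362^16 ≡ 34^2 = 1156 ≡ 362
362^32 ≡ 362^2 = 131044 ≡ 34
362^64 ≡ 34^2 = 1156 ≡ 362
119 = 64 + 32 + 16 + 4 + 2 + 1, so 362^119 ≡ 362·34·362·362·34·362 ≡ 34 (mod 397)
R · y^e ≡ 63·34 = 2142 ≡ 157 (mod 397)

157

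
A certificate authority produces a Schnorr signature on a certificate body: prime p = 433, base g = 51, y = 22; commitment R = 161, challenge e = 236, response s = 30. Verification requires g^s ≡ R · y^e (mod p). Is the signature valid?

valid

g^s mod p:
Squares mod 433: 51^1≡51, 51^2≡3, 51^4≡9, 51^8≡81, 51^16≡66
30 = 16 + 8 + 4 + 2, so 51^30 ≡ 66·81·9·3 ≡ 153 (mod 433)
R · y^e mod p:
Squares mod 433: 22^1≡22, 22^2≡51, 22^4≡3, 22^8≡9, 22^16≡81, 22^32≡66, 22^64≡26, 22^128≡243
236 = 128 + 64 + 32 + 8 + 4, so 22^236 ≡ 243·26·66·9·3 ≡ 243 (mod 433)
161·243 = 39123 ≡ 153 (mod 433)
153 ≡ 153 (mod 433); signature holds.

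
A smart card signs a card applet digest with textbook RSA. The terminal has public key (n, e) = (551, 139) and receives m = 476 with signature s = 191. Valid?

yes

Squares mod 551: s^1≡191, s^2≡115, s^4≡1, s^8≡1, s^16≡1, s^32≡1, s^64≡1, s^128≡1
139 = 128 + 8 + 2 + 1, so s^139 ≡ 1·1·115·191 ≡ 476 (mod 551)
s^139 mod 551 = 476 matches m.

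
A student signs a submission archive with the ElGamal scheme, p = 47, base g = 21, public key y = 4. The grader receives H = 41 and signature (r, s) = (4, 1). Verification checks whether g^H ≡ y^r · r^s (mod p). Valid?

Left side g^H mod p:
Squares mod 47: 21^1≡21, 21^2≡18, 21^4≡42, 21^8≡25, 21^16≡14, 21^32≡8
41 = 32 + 8 + 1, so 21^41 ≡ 8·25·21 ≡ 17 (mod 47)
Right side y^r · r^s mod p:
Squares mod 47: 4^1≡4, 4^2≡16, 4^4≡21
4^4 ≡ 21 (mod 47)
4^1 mod 47 = 4
21·4 = 84 ≡ 37 (mod 47)
17 ≠ 37, so verification fails.

no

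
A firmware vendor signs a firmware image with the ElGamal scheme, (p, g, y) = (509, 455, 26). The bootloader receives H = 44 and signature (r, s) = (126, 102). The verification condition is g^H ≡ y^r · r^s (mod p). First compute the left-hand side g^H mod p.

Squares mod 509: 455^1≡455, 455^2≡371, 455^4≡211, 455^8≡238, 455^16≡145, 455^32≡156
44 = 32 + 8 + 4, so 455^44 ≡ 156·238·211 ≡ 498 (mod 509)

498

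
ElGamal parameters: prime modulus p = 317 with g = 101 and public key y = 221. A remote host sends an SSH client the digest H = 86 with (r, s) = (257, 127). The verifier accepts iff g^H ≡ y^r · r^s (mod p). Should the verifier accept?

Left side g^H mod p:
101^86 mod 317 = 225
Right side y^r · r^s mod p:
221^257 mod 317 = 308
257^127 mod 317 = 292
308·292 = 89936 ≡ 225 (mod 317)
225 ≡ 225 (mod 317), so the signature is genuine.

accept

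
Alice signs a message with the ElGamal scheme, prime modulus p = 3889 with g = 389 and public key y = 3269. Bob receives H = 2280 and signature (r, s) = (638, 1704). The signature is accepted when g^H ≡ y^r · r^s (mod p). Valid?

no

Left side g^H mod p:
Squares mod 3889: 389^1≡389, 389^2≡3539, 389^4≡1941, 389^8≡2929, 389^16≡3796, 389^32≡871, 389^64≡286, 389^128≡127, 389^256≡573, 389^512≡1653, 389^1024≡2331, 389^2048≡628
2280 = 2048 + 128 + 64 + 32 + 8, so 389^2280 ≡ 628·127·286·871·2929 ≡ 337 (mod 3889)
Right side y^r · r^s mod p:
Squares mod 3889: 3269^1≡3269, 3269^2≡3278, 3269^4≡3866, 3269^8≡529, 3269^16≡3722, 3269^32≡666, 3269^64≡210, 3269^128≡1321, 3269^256≡2769, 3269^512≡2142
638 = 512 + 64 + 32 + 16 + 8 + 4 + 2, so 3269^638 ≡ 2142·210·666·3722·529·3866·3278 ≡ 9 (mod 3889)
Squares mod 3889: 638^1≡638, 638^2≡2588, 638^4≡886, 638^8≡3307, 638^16≡381, 638^32≡1268, 638^64≡1667, 638^128≡2143, 638^256≡3429, 638^512≡1594, 638^1024≡1319
1704 = 1024 + 512 + 128 + 32 + 8, so 638^1704 ≡ 1319·1594·2143·1268·3307 ≡ 3457 (mod 3889)
9·3457 = 31113 ≡ 1 (mod 3889)
337 ≠ 1, so verification fails.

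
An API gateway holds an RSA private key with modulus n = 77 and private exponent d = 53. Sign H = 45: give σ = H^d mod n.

12

Squares mod 77: H^1≡45, H^2≡23, H^4≡67, H^8≡23, H^16≡67, H^32≡23
53 = 32 + 16 + 4 + 1, so H^53 ≡ 23·67·67·45 ≡ 12 (mod 77)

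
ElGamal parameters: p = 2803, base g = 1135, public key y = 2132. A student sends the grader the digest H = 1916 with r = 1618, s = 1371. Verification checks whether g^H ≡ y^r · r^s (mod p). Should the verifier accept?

reject

Left side g^H mod p:
1135^1916 mod 2803 = 2013
Right side y^r · r^s mod p:
2132^1618 mod 2803 = 1674
1618^1371 mod 2803 = 1043
1674·1043 = 1745982 ≡ 2516 (mod 2803)
2013 ≠ 2516, so verification fails.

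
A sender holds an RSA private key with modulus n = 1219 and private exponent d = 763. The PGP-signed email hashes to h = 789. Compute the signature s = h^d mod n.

Squares mod 1219: h^1≡789, h^2≡831, h^4≡607, h^8≡311, h^16≡420, h^32≡864, h^64≡468, h^128≡823, h^256≡784, h^512≡280
763 = 512 + 128 + 64 + 32 + 16 + 8 + 2 + 1, so h^763 ≡ 280·823·468·864·420·311·831·789 ≡ 1049 (mod 1219)

1049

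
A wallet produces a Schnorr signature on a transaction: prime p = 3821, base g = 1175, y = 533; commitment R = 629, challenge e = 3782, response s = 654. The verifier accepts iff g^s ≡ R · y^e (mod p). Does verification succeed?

g^s mod p:
1175^654 mod 3821 = 1099
R · y^e mod p:
533^3782 mod 3821 = 3601
629·3601 = 2265029 ≡ 2997 (mod 3821)
1099 ≠ 2997; the check fails.

fails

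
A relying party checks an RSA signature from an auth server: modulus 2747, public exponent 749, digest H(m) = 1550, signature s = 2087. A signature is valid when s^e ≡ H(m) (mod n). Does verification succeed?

fails

s^2 ≡ 2087^2 = 4355569 ≡ 1574
s^4 ≡ 1574^2 = 2477476 ≡ 2429
s^8 ≡ 2429^2 = 5900041 ≡ 2232
s^16 ≡ 2232^2 = 4981824 ≡ 1513
s^32 ≡ 1513^2 = 2289169 ≡ 918
s^64 ≡ 918^2 = 842724 ≡ 2142
s^128 ≡ 2142^2 = 4588164 ≡ 674
s^256 ≡ 674^2 = 454276 ≡ 1021
s^512 ≡ 1021^2 = 1042441 ≡ 1328
749 = 512 + 128 + 64 + 32 + 8 + 4 + 1, so s^749 ≡ 1328·674·2142·918·2232·2429·2087 ≡ 1978 (mod 2747)
s^749 mod 2747 = 1978, but H(m) = 1550.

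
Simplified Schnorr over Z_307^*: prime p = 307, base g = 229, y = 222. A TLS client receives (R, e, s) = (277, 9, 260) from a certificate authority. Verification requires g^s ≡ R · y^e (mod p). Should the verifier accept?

g^s mod p:
229^2 = 52441 ≡ 251
229^4 ≡ 251^2 = 63001 ≡ 66
229^8 ≡ 66^2 = 4356 ≡ 58
229^16 ≡ 58^2 = 3364 ≡ 294
229^32 ≡ 294^2 = 86436 ≡ 169
229^64 ≡ 169^2 = 28561 ≡ 10
229^128 ≡ 10^2 = 100
229^256 ≡ 100^2 = 10000 ≡ 176
260 = 256 + 4, so 229^260 ≡ 176·66 ≡ 257 (mod 307)
R · y^e mod p:
222^2 = 49284 ≡ 164
222^4 ≡ 164^2 = 26896 ≡ 187
222^8 ≡ 187^2 = 34969 ≡ 278
9 = 8 + 1, so 222^9 ≡ 278·222 ≡ 9 (mod 307)
277·9 = 2493 ≡ 37 (mod 307)
257 ≠ 37; the check fails.

reject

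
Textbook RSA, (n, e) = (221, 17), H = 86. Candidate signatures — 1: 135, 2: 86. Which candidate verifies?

2

Candidate 1: 135^17 mod 221 = 135
Candidate 2: 86^17 mod 221 = 86
  → matches H = 86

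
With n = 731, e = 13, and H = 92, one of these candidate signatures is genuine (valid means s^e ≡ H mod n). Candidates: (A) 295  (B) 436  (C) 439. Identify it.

Candidate A: 295^13 mod 731 = 639
Candidate B: 436^13 mod 731 = 92
  → matches H = 92
Candidate C: 439^13 mod 731 = 617

B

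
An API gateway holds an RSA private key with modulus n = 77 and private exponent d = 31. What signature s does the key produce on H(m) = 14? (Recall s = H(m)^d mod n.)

14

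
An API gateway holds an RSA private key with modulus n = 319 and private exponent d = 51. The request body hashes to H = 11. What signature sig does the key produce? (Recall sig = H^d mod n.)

H^2 ≡ 11^2 = 121
H^4 ≡ 121^2 = 14641 ≡ 286
H^8 ≡ 286^2 = 81796 ≡ 132
H^16 ≡ 132^2 = 17424 ≡ 198
H^32 ≡ 198^2 = 39204 ≡ 286
51 = 32 + 16 + 2 + 1, so H^51 ≡ 286·198·121·11 ≡ 143 (mod 319)

143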